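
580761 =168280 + 412481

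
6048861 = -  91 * (-66471)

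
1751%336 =71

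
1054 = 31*34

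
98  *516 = 50568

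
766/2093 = 766/2093 = 0.37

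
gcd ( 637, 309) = 1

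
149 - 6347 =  - 6198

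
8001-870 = 7131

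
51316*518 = 26581688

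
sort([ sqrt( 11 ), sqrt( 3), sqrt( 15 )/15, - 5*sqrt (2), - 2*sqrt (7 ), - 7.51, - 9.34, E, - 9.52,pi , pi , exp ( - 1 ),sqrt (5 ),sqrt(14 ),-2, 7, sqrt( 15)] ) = [-9.52,-9.34,-7.51 , - 5*sqrt(2 ),-2 * sqrt(7 ),-2,sqrt( 15 )/15, exp( - 1 ), sqrt (3 ), sqrt(5), E, pi,pi, sqrt( 11),sqrt( 14 ),sqrt(15),7 ] 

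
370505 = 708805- 338300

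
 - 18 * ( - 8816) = 158688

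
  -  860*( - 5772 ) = 4963920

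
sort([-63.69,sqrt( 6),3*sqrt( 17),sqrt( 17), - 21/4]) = [ - 63.69 , - 21/4, sqrt( 6), sqrt( 17 ), 3*sqrt( 17) ] 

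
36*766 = 27576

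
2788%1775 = 1013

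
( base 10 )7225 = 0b1110000111001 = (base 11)5479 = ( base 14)28C1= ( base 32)71p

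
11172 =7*1596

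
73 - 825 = -752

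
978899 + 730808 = 1709707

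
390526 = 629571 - 239045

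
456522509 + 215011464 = 671533973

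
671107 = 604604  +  66503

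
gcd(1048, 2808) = 8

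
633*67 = 42411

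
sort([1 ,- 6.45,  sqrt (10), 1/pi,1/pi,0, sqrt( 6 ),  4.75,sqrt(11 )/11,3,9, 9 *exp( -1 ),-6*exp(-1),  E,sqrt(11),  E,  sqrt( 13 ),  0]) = [-6.45, - 6*exp( - 1),0,  0, sqrt( 11 )/11,1/pi, 1/pi,1,sqrt ( 6),  E, E,3 , sqrt( 10),9 * exp( - 1 ), sqrt( 11), sqrt( 13 ),  4.75,9 ]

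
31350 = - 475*( -66 )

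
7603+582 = 8185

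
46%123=46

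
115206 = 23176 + 92030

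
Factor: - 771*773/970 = -2^ ( - 1)*3^1*5^ ( - 1 )*97^(-1 )*257^1*773^1 = - 595983/970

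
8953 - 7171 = 1782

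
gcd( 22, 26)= 2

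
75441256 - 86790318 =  - 11349062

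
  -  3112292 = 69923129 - 73035421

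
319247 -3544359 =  - 3225112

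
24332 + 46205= 70537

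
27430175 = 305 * 89935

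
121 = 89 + 32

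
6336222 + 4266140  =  10602362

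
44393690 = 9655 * 4598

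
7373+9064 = 16437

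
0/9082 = 0 = 0.00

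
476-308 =168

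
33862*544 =18420928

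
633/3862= 633/3862 = 0.16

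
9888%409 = 72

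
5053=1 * 5053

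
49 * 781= 38269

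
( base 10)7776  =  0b1111001100000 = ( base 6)100000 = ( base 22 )g1a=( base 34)6oo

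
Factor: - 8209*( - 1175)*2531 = 24412950325 =5^2 * 47^1*2531^1 * 8209^1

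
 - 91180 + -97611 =  -  188791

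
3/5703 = 1/1901= 0.00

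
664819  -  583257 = 81562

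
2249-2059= 190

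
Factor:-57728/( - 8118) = 64/9 = 2^6*3^ (- 2 ) 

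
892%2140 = 892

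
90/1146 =15/191 = 0.08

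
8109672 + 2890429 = 11000101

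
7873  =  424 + 7449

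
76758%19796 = 17370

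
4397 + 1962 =6359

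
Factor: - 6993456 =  - 2^4*3^1*53^1*2749^1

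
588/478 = 1 + 55/239 = 1.23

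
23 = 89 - 66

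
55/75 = 11/15 = 0.73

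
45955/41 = 1120+35/41 = 1120.85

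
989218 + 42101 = 1031319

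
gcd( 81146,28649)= 1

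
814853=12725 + 802128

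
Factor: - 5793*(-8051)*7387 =344525565441  =  3^1*83^2*89^1*97^1*1931^1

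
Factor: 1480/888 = 5/3 = 3^(  -  1)*5^1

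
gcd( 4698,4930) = 58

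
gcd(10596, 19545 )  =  3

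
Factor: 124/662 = 2^1*31^1 *331^( - 1) = 62/331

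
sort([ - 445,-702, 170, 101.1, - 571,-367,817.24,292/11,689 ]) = [-702, -571,-445,  -  367, 292/11, 101.1,170,689,817.24 ]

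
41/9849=41/9849  =  0.00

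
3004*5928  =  17807712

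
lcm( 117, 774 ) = 10062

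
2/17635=2/17635 = 0.00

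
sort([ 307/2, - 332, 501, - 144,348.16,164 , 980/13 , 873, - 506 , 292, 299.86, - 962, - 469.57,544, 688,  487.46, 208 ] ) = [ - 962, - 506, - 469.57,  -  332 , - 144, 980/13, 307/2,164,208,292 , 299.86,348.16,487.46,501, 544, 688, 873]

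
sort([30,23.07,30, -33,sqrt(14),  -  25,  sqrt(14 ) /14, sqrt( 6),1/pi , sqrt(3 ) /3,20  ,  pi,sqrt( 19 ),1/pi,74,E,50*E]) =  [ - 33, - 25, sqrt (14 ) /14,  1/pi, 1/pi,sqrt( 3)/3, sqrt ( 6),  E,pi,sqrt(14),sqrt(19),20,23.07,30,30,74,50 * E ] 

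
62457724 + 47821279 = 110279003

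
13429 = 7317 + 6112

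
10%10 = 0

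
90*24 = 2160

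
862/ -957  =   - 862/957 = - 0.90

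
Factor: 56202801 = 3^1 * 18734267^1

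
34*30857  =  1049138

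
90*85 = 7650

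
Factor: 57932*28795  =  1668151940 = 2^2*5^1* 7^1*13^1*443^1*2069^1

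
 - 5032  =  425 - 5457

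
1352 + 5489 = 6841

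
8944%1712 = 384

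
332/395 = 332/395=0.84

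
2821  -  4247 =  - 1426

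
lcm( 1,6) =6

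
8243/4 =2060 + 3/4 = 2060.75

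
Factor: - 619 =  - 619^1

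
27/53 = 27/53 = 0.51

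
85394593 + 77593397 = 162987990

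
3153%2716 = 437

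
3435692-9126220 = -5690528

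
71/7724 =71/7724 = 0.01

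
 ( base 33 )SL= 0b1110110001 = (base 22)1kl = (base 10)945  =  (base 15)430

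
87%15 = 12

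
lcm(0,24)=0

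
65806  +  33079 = 98885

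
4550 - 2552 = 1998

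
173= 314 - 141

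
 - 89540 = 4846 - 94386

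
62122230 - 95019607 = - 32897377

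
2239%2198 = 41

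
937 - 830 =107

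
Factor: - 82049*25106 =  - 2059922194 = - 2^1*11^1*7459^1*12553^1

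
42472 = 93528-51056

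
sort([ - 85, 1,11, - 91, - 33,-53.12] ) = [ - 91,-85 , - 53.12,  -  33,1,11] 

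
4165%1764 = 637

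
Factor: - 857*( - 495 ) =3^2*5^1*11^1*857^1  =  424215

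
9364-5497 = 3867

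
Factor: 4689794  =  2^1*853^1*2749^1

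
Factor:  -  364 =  - 2^2*7^1*13^1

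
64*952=60928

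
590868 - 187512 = 403356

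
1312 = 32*41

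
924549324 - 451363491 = 473185833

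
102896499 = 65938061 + 36958438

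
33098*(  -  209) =-6917482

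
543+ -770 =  -227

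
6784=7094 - 310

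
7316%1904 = 1604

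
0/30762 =0  =  0.00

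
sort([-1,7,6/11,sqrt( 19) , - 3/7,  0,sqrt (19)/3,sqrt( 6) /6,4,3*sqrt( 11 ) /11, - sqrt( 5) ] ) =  [ - sqrt( 5 ), - 1, - 3/7  ,  0,sqrt( 6) /6, 6/11,3*sqrt( 11 ) /11, sqrt( 19)/3,4,sqrt(19), 7 ] 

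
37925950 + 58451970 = 96377920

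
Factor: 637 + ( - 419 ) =218 = 2^1* 109^1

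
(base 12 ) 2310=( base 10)3900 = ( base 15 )1250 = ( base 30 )4a0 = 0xf3c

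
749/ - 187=-5 + 186/187=- 4.01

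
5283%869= 69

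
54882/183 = 299 + 55/61 = 299.90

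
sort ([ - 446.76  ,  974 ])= [ - 446.76,974] 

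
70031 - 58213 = 11818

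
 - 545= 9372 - 9917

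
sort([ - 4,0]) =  [ - 4, 0] 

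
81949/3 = 27316 + 1/3 = 27316.33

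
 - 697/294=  - 3 + 185/294= - 2.37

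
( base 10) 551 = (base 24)mn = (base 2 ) 1000100111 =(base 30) ib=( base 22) 131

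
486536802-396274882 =90261920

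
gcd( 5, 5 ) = 5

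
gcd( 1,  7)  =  1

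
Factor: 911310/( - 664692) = - 151885/110782 = - 2^ (  -  1 )*5^1*7^( - 1)*37^1 * 41^( - 1)*193^ ( - 1 )*821^1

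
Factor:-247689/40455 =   -  5^(-1) *13^1*31^( - 1 )* 73^1 = -949/155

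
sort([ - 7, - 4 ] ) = [ - 7,  -  4 ]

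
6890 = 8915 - 2025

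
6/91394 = 3/45697 = 0.00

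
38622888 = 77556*498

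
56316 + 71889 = 128205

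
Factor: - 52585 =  - 5^1*13^1*809^1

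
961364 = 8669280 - 7707916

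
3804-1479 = 2325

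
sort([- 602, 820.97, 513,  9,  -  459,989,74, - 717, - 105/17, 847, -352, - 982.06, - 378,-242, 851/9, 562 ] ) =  [ - 982.06, - 717, - 602, - 459, - 378,  -  352, - 242, - 105/17, 9, 74, 851/9, 513, 562, 820.97, 847, 989]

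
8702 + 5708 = 14410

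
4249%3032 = 1217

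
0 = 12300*0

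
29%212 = 29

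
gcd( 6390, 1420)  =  710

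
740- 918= -178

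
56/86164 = 14/21541 = 0.00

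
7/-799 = - 7/799 = - 0.01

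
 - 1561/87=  - 1561/87 = - 17.94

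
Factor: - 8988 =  - 2^2*3^1*7^1*107^1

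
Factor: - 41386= - 2^1*20693^1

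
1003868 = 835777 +168091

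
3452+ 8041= 11493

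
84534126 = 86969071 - 2434945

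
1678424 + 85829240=87507664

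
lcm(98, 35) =490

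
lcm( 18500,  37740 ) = 943500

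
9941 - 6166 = 3775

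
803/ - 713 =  - 803/713   =  - 1.13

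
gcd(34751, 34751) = 34751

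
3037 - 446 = 2591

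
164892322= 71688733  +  93203589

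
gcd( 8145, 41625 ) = 45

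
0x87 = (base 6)343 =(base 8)207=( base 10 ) 135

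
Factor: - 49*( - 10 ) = 490  =  2^1*5^1*7^2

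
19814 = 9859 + 9955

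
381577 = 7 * 54511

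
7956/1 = 7956 = 7956.00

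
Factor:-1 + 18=17^1= 17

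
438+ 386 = 824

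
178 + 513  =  691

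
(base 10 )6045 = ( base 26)8od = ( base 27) 87o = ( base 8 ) 13635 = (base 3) 22021220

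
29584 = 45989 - 16405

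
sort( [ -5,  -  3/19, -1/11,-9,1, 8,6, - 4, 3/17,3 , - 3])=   [-9,-5, - 4,  -  3, - 3/19, - 1/11,3/17, 1,3,6, 8] 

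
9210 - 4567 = 4643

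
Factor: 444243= 3^1*373^1*397^1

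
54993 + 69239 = 124232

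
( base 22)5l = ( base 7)245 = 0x83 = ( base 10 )131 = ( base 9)155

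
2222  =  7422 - 5200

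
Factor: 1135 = 5^1*227^1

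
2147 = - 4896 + 7043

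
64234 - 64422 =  - 188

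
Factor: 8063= 11^1*733^1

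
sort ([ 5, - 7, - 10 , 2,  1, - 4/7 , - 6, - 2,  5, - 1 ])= [ - 10, - 7, - 6,-2, - 1,-4/7, 1,2, 5 , 5 ]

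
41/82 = 1/2=0.50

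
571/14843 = 571/14843 = 0.04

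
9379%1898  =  1787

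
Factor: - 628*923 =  - 2^2*13^1 * 71^1*157^1 = -579644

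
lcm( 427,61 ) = 427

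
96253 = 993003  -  896750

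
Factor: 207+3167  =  2^1*7^1*241^1 = 3374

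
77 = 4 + 73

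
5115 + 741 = 5856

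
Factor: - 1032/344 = -3^1= - 3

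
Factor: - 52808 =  - 2^3*7^1*23^1*41^1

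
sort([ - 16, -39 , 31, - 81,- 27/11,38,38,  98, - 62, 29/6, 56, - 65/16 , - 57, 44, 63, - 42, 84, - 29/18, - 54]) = [ - 81,- 62 ,-57, -54 ,-42,-39,  -  16,  -  65/16  , -27/11 ,-29/18, 29/6,  31, 38, 38, 44,56, 63, 84,  98]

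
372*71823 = 26718156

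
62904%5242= 0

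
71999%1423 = 849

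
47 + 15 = 62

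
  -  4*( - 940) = 3760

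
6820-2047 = 4773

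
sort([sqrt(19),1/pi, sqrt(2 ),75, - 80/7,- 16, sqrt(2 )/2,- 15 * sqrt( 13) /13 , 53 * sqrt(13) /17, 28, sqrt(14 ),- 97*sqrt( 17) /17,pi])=[ - 97*sqrt(17) /17,-16 ,-80/7,  -  15 * sqrt(13)/13,1/pi,sqrt (2 )/2,  sqrt ( 2 ),pi , sqrt( 14 ),sqrt (19),53*sqrt(13 ) /17, 28 , 75]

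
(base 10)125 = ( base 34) 3n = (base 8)175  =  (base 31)41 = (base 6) 325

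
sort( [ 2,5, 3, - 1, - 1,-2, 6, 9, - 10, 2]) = [- 10, -2, - 1,- 1, 2, 2, 3, 5, 6,9 ] 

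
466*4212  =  1962792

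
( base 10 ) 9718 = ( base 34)8ds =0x25F6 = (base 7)40222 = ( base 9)14287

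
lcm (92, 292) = 6716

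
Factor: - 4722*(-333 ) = 2^1* 3^3*37^1 *787^1 = 1572426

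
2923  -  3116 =- 193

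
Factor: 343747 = 139^1 * 2473^1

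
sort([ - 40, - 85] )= [ - 85, - 40]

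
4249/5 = 4249/5 = 849.80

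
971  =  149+822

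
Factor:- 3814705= - 5^1 * 31^1*24611^1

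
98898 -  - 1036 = 99934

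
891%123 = 30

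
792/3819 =264/1273 = 0.21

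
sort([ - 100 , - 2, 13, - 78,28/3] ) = [ - 100,-78 , - 2,  28/3, 13 ]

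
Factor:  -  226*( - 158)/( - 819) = - 35708/819  =  - 2^2*3^(  -  2)*7^(-1)*13^(-1)*79^1*113^1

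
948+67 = 1015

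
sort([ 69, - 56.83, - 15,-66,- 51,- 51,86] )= [ - 66, - 56.83,-51, - 51, - 15, 69, 86] 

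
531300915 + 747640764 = 1278941679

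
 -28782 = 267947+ - 296729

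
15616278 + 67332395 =82948673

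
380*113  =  42940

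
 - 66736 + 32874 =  - 33862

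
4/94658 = 2/47329=   0.00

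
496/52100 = 124/13025 = 0.01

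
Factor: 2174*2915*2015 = 2^1*5^2*11^1 *13^1*31^1*53^1 * 1087^1 = 12769478150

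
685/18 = 685/18  =  38.06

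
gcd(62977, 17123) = 1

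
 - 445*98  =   -43610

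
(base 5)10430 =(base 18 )252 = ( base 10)740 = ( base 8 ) 1344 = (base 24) 16k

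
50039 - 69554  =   - 19515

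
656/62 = 10 + 18/31 = 10.58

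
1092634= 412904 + 679730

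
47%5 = 2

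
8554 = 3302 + 5252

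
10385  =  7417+2968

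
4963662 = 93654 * 53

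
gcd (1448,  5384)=8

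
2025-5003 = -2978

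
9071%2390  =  1901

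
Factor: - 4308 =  - 2^2*3^1*359^1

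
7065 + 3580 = 10645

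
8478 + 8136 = 16614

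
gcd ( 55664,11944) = 8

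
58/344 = 29/172 = 0.17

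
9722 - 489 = 9233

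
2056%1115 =941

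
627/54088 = 627/54088 = 0.01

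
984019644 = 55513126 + 928506518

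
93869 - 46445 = 47424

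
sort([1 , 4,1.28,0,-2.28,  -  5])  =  [ - 5, - 2.28,  0, 1,1.28, 4 ]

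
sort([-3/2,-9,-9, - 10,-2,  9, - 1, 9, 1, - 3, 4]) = [ - 10, - 9, - 9, - 3, - 2, - 3/2,- 1, 1, 4,9,9]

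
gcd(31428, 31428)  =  31428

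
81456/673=121+23/673= 121.03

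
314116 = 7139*44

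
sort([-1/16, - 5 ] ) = [-5, - 1/16]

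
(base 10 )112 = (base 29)3P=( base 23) 4k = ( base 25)4c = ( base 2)1110000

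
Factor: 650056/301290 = 356/165 = 2^2*3^(-1 )*5^(-1 )* 11^( -1 ) * 89^1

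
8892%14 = 2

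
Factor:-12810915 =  - 3^2*5^1*13^1*61^1*359^1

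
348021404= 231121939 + 116899465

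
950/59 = 16+6/59= 16.10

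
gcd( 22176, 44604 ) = 252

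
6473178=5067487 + 1405691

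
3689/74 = 49 + 63/74  =  49.85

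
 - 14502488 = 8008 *( - 1811)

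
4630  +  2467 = 7097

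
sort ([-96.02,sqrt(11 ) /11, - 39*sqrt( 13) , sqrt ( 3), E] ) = [ - 39*sqrt(13 ),  -  96.02, sqrt(11)/11, sqrt( 3),E]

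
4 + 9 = 13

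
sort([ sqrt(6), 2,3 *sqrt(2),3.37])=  [2,sqrt( 6 ), 3.37, 3  *  sqrt( 2) ]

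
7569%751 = 59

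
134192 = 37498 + 96694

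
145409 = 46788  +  98621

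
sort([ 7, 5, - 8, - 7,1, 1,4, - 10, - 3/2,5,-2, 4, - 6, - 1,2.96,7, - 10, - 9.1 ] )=[ - 10, - 10, - 9.1,  -  8, - 7,-6 , - 2, - 3/2 ,-1,1,1,2.96,4,4, 5,5,7,7 ] 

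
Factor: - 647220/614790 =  -2^1 * 3^ (-4 ) * 7^1*11^( - 1)*67^1 = - 938/891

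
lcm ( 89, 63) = 5607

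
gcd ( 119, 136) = 17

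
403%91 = 39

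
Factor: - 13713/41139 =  - 3^ ( - 1) = - 1/3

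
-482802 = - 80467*6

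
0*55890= 0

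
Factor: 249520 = 2^4*5^1*3119^1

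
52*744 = 38688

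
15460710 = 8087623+7373087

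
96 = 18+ 78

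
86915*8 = 695320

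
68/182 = 34/91 = 0.37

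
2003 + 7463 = 9466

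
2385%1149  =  87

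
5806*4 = 23224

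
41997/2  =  41997/2 = 20998.50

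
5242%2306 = 630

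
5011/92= 54+43/92  =  54.47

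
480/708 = 40/59 = 0.68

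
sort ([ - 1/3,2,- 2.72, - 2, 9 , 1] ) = [ - 2.72, - 2, - 1/3 , 1, 2,9]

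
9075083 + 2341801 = 11416884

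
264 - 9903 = -9639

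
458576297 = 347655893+110920404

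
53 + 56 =109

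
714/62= 357/31 = 11.52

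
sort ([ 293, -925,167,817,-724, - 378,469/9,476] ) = [ - 925,-724,  -  378,469/9,  167,  293,476,817]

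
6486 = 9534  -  3048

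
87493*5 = 437465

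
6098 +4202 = 10300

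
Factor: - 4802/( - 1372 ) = 2^(  -  1)*7^1 = 7/2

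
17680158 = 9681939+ 7998219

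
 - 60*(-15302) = 918120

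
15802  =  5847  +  9955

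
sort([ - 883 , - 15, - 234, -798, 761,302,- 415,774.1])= [ - 883, -798,  -  415, - 234, - 15, 302, 761, 774.1]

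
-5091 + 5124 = 33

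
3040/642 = 1520/321 = 4.74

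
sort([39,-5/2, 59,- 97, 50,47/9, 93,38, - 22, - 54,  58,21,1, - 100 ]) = [ - 100, - 97, - 54,-22,- 5/2,1, 47/9, 21,38,39,50, 58,59,  93 ]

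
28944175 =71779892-42835717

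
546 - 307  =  239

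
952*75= 71400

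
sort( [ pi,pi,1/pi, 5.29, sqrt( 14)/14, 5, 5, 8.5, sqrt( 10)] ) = [ sqrt( 14)/14, 1/pi, pi, pi, sqrt(10 ), 5,5, 5.29,8.5 ] 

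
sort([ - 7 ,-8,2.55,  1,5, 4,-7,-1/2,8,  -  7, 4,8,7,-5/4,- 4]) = [ - 8, - 7, - 7,  -  7, - 4, - 5/4,  -  1/2,1 , 2.55,4,4,5,7 , 8, 8] 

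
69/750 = 23/250 = 0.09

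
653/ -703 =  - 1+50/703 = - 0.93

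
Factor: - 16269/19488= - 2^( - 5)*7^ ( - 1 )*11^1 *17^1= - 187/224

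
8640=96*90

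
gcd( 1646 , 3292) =1646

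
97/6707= 97/6707 = 0.01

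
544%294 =250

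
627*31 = 19437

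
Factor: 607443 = 3^1 *202481^1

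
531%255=21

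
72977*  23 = 1678471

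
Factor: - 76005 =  - 3^3*5^1*563^1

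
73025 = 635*115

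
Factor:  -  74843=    - 74843^1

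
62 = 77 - 15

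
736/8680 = 92/1085 = 0.08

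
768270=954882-186612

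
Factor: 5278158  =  2^1 * 3^2 * 97^1*3023^1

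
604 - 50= 554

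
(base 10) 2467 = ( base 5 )34332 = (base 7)10123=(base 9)3341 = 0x9a3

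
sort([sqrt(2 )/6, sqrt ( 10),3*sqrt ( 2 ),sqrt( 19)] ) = [ sqrt( 2 ) /6, sqrt(10), 3*sqrt( 2 ),sqrt( 19) ]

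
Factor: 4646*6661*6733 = 208366191398 = 2^1*23^1*101^1*6661^1*6733^1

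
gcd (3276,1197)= 63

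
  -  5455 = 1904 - 7359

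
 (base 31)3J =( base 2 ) 1110000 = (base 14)80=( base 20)5C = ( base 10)112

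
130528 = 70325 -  -60203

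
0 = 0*8387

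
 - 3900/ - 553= 7 + 29/553= 7.05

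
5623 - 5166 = 457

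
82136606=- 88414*( - 929 ) 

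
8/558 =4/279 = 0.01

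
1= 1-0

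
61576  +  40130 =101706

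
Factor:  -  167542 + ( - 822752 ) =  - 2^1*3^1*165049^1 = -  990294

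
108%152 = 108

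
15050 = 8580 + 6470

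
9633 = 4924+4709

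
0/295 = 0 = 0.00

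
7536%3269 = 998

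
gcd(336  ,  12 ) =12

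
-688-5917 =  - 6605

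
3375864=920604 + 2455260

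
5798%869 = 584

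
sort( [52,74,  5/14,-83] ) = [ - 83, 5/14 , 52, 74 ] 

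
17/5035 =17/5035 = 0.00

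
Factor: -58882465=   -  5^1*11776493^1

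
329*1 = 329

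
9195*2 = 18390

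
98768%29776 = 9440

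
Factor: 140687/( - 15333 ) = -3^( - 1) *19^( - 1)*523^1 = - 523/57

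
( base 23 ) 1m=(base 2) 101101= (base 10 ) 45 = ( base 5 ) 140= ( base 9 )50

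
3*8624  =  25872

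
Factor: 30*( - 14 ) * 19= -2^2*3^1*5^1*7^1 * 19^1 =- 7980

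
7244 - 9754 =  -2510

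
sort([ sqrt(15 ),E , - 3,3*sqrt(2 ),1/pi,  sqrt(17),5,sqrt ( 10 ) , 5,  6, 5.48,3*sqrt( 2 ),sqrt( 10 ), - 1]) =[  -  3, - 1, 1/pi,E, sqrt( 10), sqrt( 10), sqrt( 15),sqrt( 17),3*sqrt( 2),3*sqrt( 2),5,5,5.48,6] 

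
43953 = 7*6279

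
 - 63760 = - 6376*10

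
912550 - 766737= 145813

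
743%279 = 185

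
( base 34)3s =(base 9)154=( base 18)74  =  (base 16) 82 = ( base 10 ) 130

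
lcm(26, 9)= 234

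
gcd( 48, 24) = 24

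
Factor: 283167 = 3^2*73^1*431^1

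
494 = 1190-696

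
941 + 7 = 948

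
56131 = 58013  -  1882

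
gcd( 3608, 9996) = 4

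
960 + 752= 1712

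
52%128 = 52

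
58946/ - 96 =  - 29473/48 = -  614.02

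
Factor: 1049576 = 2^3*11^1*11927^1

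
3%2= 1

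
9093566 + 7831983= 16925549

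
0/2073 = 0 = 0.00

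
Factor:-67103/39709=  - 39709^( - 1 ) * 67103^1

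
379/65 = 379/65=5.83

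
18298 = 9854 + 8444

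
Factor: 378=2^1*3^3* 7^1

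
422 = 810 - 388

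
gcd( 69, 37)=1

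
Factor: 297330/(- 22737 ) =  - 170/13 = -2^1 * 5^1*13^( - 1) * 17^1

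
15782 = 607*26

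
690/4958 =345/2479 = 0.14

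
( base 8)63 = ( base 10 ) 51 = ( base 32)1J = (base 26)1P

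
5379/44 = 489/4= 122.25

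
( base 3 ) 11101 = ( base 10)118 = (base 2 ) 1110110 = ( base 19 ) 64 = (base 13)91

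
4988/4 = 1247 = 1247.00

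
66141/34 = 66141/34 = 1945.32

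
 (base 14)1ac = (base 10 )348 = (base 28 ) cc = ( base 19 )I6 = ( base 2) 101011100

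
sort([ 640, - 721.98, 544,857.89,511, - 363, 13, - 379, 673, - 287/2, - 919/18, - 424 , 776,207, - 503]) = [  -  721.98, - 503, - 424,-379 , - 363, - 287/2, - 919/18, 13,207,511,544,640, 673,776, 857.89] 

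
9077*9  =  81693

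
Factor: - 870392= - 2^3*108799^1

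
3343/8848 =3343/8848 = 0.38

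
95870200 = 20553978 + 75316222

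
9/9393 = 3/3131= 0.00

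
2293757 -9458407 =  - 7164650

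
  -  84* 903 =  - 75852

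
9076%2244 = 100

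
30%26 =4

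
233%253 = 233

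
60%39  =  21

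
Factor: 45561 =3^1 * 15187^1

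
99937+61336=161273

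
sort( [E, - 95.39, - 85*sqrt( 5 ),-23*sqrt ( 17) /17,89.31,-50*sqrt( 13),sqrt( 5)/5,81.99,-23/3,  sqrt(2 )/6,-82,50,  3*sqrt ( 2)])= [ -85*sqrt(5), -50*sqrt(13 ),- 95.39,-82 , - 23/3, - 23*sqrt( 17 ) /17, sqrt( 2) /6, sqrt(5 )/5,E, 3*sqrt( 2) , 50,81.99, 89.31]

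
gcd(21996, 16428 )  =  12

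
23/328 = 23/328 = 0.07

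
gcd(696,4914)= 6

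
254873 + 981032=1235905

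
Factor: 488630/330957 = 2^1 * 3^(-2)*5^1*11^( - 1)*131^1*373^1 * 3343^( - 1 ) 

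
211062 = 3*70354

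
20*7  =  140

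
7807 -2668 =5139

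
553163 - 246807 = 306356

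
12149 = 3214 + 8935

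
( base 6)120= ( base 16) 30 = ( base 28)1k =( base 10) 48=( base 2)110000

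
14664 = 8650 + 6014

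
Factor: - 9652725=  - 3^2 * 5^2* 42901^1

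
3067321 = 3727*823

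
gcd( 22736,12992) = 3248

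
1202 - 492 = 710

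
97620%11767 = 3484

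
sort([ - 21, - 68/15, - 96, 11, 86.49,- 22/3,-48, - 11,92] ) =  [ - 96, - 48 , - 21,-11, - 22/3,-68/15, 11,  86.49,92]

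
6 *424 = 2544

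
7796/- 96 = -1949/24 = - 81.21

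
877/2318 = 877/2318 = 0.38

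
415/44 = 415/44 = 9.43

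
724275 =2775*261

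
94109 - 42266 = 51843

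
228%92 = 44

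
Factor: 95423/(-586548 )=-2^ (  -  2 )*3^ ( - 3 )*37^1* 2579^1*5431^(-1 )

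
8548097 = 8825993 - 277896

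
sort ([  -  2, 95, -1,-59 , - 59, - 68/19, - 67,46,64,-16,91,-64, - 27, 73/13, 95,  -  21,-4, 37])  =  [-67,-64, - 59, - 59, - 27, - 21, - 16,-4, - 68/19,-2,-1,73/13,  37, 46, 64, 91,95,95 ] 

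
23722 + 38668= 62390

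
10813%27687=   10813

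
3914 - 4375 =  -461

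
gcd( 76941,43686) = 9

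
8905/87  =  102 + 31/87 = 102.36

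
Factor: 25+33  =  2^1*29^1  =  58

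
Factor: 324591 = 3^1 * 257^1 *421^1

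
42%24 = 18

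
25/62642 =25/62642 = 0.00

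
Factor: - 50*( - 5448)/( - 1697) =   -  2^4*3^1*5^2*227^1*1697^ ( - 1 )=-  272400/1697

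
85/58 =1 + 27/58 = 1.47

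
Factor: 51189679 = 53^1*965843^1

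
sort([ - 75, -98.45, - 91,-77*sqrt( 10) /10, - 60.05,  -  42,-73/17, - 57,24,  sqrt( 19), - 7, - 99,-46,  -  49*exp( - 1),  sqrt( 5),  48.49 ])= [  -  99,-98.45, - 91, - 75, - 60.05, - 57,-46,-42,-77*sqrt( 10)/10,-49*exp( - 1),-7, - 73/17,sqrt(5),  sqrt( 19 ), 24,  48.49 ] 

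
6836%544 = 308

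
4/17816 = 1/4454 = 0.00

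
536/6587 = 536/6587 = 0.08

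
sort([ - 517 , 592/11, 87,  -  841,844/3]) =[ - 841, - 517, 592/11,87, 844/3] 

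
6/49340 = 3/24670 = 0.00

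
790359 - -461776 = 1252135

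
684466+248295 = 932761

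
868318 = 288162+580156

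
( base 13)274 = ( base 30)ed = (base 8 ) 661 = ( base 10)433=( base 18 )161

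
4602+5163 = 9765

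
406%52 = 42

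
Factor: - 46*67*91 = -280462=- 2^1*7^1*13^1*23^1*67^1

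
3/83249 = 3/83249= 0.00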